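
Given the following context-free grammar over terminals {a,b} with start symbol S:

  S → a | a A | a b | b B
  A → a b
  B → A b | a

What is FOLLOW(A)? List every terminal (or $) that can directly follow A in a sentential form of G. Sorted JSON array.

FIRST sets, iterate to fixpoint:
[1]
  A via A→a b: +{a}
  B via B→A b: +{a}
  S via S→a: +{a}
  S via S→b B: +{b}
  S: {a,b}  A: {a}  B: {a}
[2] (stable)
  S: {a,b}  A: {a}  B: {a}

Compute FOLLOW by fixpoint:
FOLLOW(S) := {$}
iter 1:
  B→A b: FOLLOW(A) ⊇ FIRST(b) = {b}; new: +{b}
  S→a A: FOLLOW(A) ⊇ FOLLOW(S) ⊇ {$}; new: +{$}
  S→b B: FOLLOW(B) ⊇ FOLLOW(S) ⊇ {$}; new: +{$}
  S: {$}  A: {$,b}  B: {$}
iter 2: (stable)
  S: {$}  A: {$,b}  B: {$}

FOLLOW(A) = ["$", "b"]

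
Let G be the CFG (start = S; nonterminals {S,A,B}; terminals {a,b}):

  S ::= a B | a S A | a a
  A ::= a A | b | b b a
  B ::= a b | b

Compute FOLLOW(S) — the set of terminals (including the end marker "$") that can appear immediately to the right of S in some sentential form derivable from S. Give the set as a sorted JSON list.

FIRST iteration:
round 1:
  A via A→a A: +{a}
  A via A→b: +{b}
  B via B→a b: +{a}
  B via B→b: +{b}
  S via S→a B: +{a}
  FIRST[S]={a}  FIRST[A]={a,b}  FIRST[B]={a,b}
round 2: done
  FIRST[S]={a}  FIRST[A]={a,b}  FIRST[B]={a,b}

FOLLOW iteration:
seed FOLLOW(S) with $
iter 1:
  S→a B: FOLLOW(B) ⊇ FOLLOW(S) ⊇ {$}; new: +{$}
  S→a S A: FOLLOW(S) ⊇ FIRST(A) = {a,b}; new: +{a,b}
  S→a S A: FOLLOW(A) ⊇ FOLLOW(S) ⊇ {$,a,b}; new: +{$,a,b}
  S: {$,a,b}  A: {$,a,b}  B: {$}
iter 2:
  S→a B: FOLLOW(B) ⊇ FOLLOW(S) ⊇ {$,a,b}; new: +{a,b}
  S: {$,a,b}  A: {$,a,b}  B: {$,a,b}
iter 3: (no change)
  S: {$,a,b}  A: {$,a,b}  B: {$,a,b}

FOLLOW(S) = ["$", "a", "b"]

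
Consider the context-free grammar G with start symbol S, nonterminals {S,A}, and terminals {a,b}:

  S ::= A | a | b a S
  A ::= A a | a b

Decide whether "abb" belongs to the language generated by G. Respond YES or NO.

CNF form of G:
  S -> A T0 | T0 T1 | T1 X2 | a
  A -> A T0 | T0 T1
  T0 -> a
  T1 -> b
  X2 -> T0 S

CYK table (by increasing span):
  cell(0,0) a: {S,T0}  orig:{S}
  cell(1,1) b: {T1}  orig:{}
  cell(2,2) b: {T1}  orig:{}
  cell(0,1) ab: {A,S}
  cell(1,2) bb: ∅
  cell(0,2) abb: ∅

S ∉ T[0,2] ⇒ NO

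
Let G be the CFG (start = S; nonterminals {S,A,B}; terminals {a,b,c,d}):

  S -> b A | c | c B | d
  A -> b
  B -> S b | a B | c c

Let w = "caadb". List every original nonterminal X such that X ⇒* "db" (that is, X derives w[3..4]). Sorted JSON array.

CNF form of G:
  S -> T0 A | T2 B | c | d
  A -> b
  B -> S T0 | T1 B | T2 T2
  T0 -> b
  T1 -> a
  T2 -> c

Fill CYK table bottom-up — only the sub-triangle for w[3..4]:
  [3..3]={S}  "d"
  [4..4]={A,T0}  "b"  orig:{A}
  [3..4]={B}  "db"

Original NTs in T[3,4] deriving "db": ["B"]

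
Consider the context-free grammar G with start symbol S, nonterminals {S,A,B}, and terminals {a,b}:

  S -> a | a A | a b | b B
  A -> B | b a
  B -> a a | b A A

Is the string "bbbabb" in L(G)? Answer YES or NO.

Convert to CNF:
  S -> T0 A | T0 T1 | T1 B | a
  A -> T0 T0 | T1 T0 | T1 X2
  B -> T0 T0 | T1 X3
  T0 -> a
  T1 -> b
  X2 -> A A
  X3 -> A A

Fill CYK table bottom-up:
  [0..0]={T1}  "b"  orig:{}
  [1..1]={T1}  "b"  orig:{}
  [2..2]={T1}  "b"  orig:{}
  [3..3]={S,T0}  "a"  orig:{S}
  [4..4]={T1}  "b"  orig:{}
  [5..5]={T1}  "b"  orig:{}
  [0..1]=∅  "bb"
  [1..2]=∅  "bb"
  [2..3]={A}  "ba"
  [3..4]={S}  "ab"
  [4..5]=∅  "bb"
  [0..2]=∅  "bbb"
  [1..3]=∅  "bba"
  [2..4]=∅  "bab"
  [3..5]=∅  "abb"
  [0..3]=∅  "bbba"
  [1..4]=∅  "bbab"
  [2..5]=∅  "babb"
  [0..4]=∅  "bbbab"
  [1..5]=∅  "bbabb"
  [0..5]=∅  "bbbabb"

S ∉ T[0,5] ⇒ NO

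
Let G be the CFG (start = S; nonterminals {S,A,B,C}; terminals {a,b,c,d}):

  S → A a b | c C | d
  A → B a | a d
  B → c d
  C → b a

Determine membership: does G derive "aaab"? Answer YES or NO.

CNF form of G:
  S -> A X4 | T2 C | d
  A -> B T0 | T0 T1
  B -> T2 T1
  C -> T3 T0
  T0 -> a
  T1 -> d
  T2 -> c
  T3 -> b
  X4 -> T0 T3

CYK table (by increasing span):
  [0..0]={T0}  "a"  orig:{}
  [1..1]={T0}  "a"  orig:{}
  [2..2]={T0}  "a"  orig:{}
  [3..3]={T3}  "b"  orig:{}
  [0..1]=∅  "aa"
  [1..2]=∅  "aa"
  [2..3]={X4}  "ab"  orig:{}
  [0..2]=∅  "aaa"
  [1..3]=∅  "aab"
  [0..3]=∅  "aaab"

S ∉ T[0,3] ⇒ NO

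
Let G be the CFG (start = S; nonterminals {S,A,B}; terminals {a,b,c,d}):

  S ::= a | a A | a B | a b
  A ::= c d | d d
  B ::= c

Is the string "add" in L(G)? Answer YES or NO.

CNF form of G:
  S -> T2 A | T2 B | T2 T3 | a
  A -> T0 T1 | T1 T1
  B -> c
  T0 -> c
  T1 -> d
  T2 -> a
  T3 -> b

CYK fill:
  T[0,0] 'a' = {S,T2}  orig:{S}
  T[1,1] 'd' = {T1}  orig:{}
  T[2,2] 'd' = {T1}  orig:{}
  T[0,1] 'ad' = ∅
  T[1,2] 'dd' = {A}
  T[0,2] 'add' = {S}

S ∈ T[0,2] ⇒ YES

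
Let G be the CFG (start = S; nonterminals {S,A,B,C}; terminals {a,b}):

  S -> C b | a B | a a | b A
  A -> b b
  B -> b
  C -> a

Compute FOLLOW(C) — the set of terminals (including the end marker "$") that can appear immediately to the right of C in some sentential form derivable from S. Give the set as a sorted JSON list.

FIRST iteration:
pass 1:
  A via A→b b: +{b}
  B via B→b: +{b}
  C via C→a: +{a}
  S via S→C b: +{a}
  S via S→b A: +{b}
  FIRST[S]={a,b}  FIRST[A]={b}  FIRST[B]={b}  FIRST[C]={a}
pass 2: done
  FIRST[S]={a,b}  FIRST[A]={b}  FIRST[B]={b}  FIRST[C]={a}

FOLLOW sets:
FOLLOW(S) := {$}
pass 1:
  S→C b: FOLLOW(C) ⊇ FIRST(b) = {b}; new: +{b}
  S→a B: FOLLOW(B) ⊇ FOLLOW(S) ⊇ {$}; new: +{$}
  S→b A: FOLLOW(A) ⊇ FOLLOW(S) ⊇ {$}; new: +{$}
  S: {$}  A: {$}  B: {$}  C: {b}
pass 2: (no change)
  S: {$}  A: {$}  B: {$}  C: {b}

FOLLOW(C) = ["b"]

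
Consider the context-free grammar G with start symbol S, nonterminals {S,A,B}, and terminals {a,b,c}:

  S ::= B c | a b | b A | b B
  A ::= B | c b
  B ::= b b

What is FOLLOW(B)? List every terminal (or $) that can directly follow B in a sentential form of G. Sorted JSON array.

Compute FIRST by fixpoint:
[1]
  A via A→c b: +{c}
  B via B→b b: +{b}
  S via S→B c: +{b}
  S via S→a b: +{a}
  S: {a,b}  A: {c}  B: {b}
[2]
  A via A→B: +{b}
  S: {a,b}  A: {b,c}  B: {b}
[3] done
  S: {a,b}  A: {b,c}  B: {b}

FOLLOW iteration:
initialize: $ ∈ FOLLOW(S)
iter 1:
  S→B c: FOLLOW(B) ⊇ FIRST(c) = {c}; new: +{c}
  S→b A: FOLLOW(A) ⊇ FOLLOW(S) ⊇ {$}; new: +{$}
  S→b B: FOLLOW(B) ⊇ FOLLOW(S) ⊇ {$}; new: +{$}
  FOLLOW(S)={$}  FOLLOW(A)={$}  FOLLOW(B)={$,c}
iter 2: (no change)
  FOLLOW(S)={$}  FOLLOW(A)={$}  FOLLOW(B)={$,c}

FOLLOW(B) = ["$", "c"]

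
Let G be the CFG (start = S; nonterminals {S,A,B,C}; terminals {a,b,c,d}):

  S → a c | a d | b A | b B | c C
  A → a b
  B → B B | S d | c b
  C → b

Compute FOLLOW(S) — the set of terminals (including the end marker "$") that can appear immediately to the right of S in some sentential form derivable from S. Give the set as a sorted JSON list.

FIRST iteration:
pass 1:
  A via A→a b: +{a}
  B via B→c b: +{c}
  C via C→b: +{b}
  S via S→a c: +{a}
  S via S→b A: +{b}
  S via S→c C: +{c}
  FIRST[S]={a,b,c}  FIRST[A]={a}  FIRST[B]={c}  FIRST[C]={b}
pass 2:
  B via B→S d: +{a,b}
  FIRST[S]={a,b,c}  FIRST[A]={a}  FIRST[B]={a,b,c}  FIRST[C]={b}
pass 3: (stable)
  FIRST[S]={a,b,c}  FIRST[A]={a}  FIRST[B]={a,b,c}  FIRST[C]={b}

FOLLOW sets:
initialize: $ ∈ FOLLOW(S)
[1]
  B→B B: FOLLOW(B) ⊇ FIRST(B) = {a,b,c}; new: +{a,b,c}
  B→S d: FOLLOW(S) ⊇ FIRST(d) = {d}; new: +{d}
  S→b A: FOLLOW(A) ⊇ FOLLOW(S) ⊇ {$,d}; new: +{$,d}
  S→b B: FOLLOW(B) ⊇ FOLLOW(S) ⊇ {$,d}; new: +{$,d}
  S→c C: FOLLOW(C) ⊇ FOLLOW(S) ⊇ {$,d}; new: +{$,d}
  FOLLOW(S)={$,d}  FOLLOW(A)={$,d}  FOLLOW(B)={$,a,b,c,d}  FOLLOW(C)={$,d}
[2] — fixpoint
  FOLLOW(S)={$,d}  FOLLOW(A)={$,d}  FOLLOW(B)={$,a,b,c,d}  FOLLOW(C)={$,d}

FOLLOW(S) = ["$", "d"]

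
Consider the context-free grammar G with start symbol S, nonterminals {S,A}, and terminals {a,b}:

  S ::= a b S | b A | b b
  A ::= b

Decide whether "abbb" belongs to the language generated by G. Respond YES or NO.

Convert to CNF:
  S -> T0 X2 | T1 A | T1 T1
  A -> b
  T0 -> a
  T1 -> b
  X2 -> T1 S

CYK table (by increasing span):
  [0..0]={T0}  "a"  orig:{}
  [1..1]={A,T1}  "b"  orig:{A}
  [2..2]={A,T1}  "b"  orig:{A}
  [3..3]={A,T1}  "b"  orig:{A}
  [0..1]=∅  "ab"
  [1..2]={S}  "bb"
  [2..3]={S}  "bb"
  [0..2]=∅  "abb"
  [1..3]={X2}  "bbb"  orig:{}
  [0..3]={S}  "abbb"

S ∈ T[0,3] ⇒ YES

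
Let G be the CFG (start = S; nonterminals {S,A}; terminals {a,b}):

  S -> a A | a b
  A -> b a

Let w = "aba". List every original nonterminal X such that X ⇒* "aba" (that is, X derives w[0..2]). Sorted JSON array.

Convert to CNF:
  S -> T1 A | T1 T0
  A -> T0 T1
  T0 -> b
  T1 -> a

CYK table (by increasing span) (cells [i..j] with 0 ≤ i ≤ j ≤ 2 only):
  cell(0,0) a: {T1}  orig:{}
  cell(1,1) b: {T0}  orig:{}
  cell(2,2) a: {T1}  orig:{}
  cell(0,1) ab: {S}
  cell(1,2) ba: {A}
  cell(0,2) aba: {S}

Original NTs in T[0,2] deriving "aba": ["S"]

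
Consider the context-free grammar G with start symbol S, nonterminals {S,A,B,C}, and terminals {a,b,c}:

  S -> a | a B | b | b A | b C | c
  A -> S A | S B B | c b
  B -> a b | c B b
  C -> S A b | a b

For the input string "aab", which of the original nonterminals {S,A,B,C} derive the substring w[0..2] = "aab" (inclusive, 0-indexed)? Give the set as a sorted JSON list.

Convert to CNF:
  S -> T1 A | T1 C | T2 B | a | b | c
  A -> S A | S X3 | T0 T1
  B -> T0 X4 | T2 T1
  C -> S X5 | T2 T1
  T0 -> c
  T1 -> b
  T2 -> a
  X3 -> B B
  X4 -> B T1
  X5 -> A T1

CYK table (by increasing span) (cells [i..j] with 0 ≤ i ≤ j ≤ 2 only):
  T[0,0] 'a' = {S,T2}  orig:{S}
  T[1,1] 'a' = {S,T2}  orig:{S}
  T[2,2] 'b' = {S,T1}  orig:{S}
  T[0,1] 'aa' = ∅
  T[1,2] 'ab' = {B,C}
  T[0,2] 'aab' = {S}

Original NTs in T[0,2] deriving "aab": ["S"]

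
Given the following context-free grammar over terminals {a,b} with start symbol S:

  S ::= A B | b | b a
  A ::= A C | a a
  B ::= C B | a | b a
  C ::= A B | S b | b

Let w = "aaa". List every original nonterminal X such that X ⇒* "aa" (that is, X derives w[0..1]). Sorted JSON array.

CNF form of G:
  S -> A B | T1 T0 | b
  A -> A C | T0 T0
  B -> C B | T1 T0 | a
  C -> A B | S T1 | b
  T0 -> a
  T1 -> b

CYK fill — only the sub-triangle for w[0..1]:
  cell(0,0) a: {B,T0}  orig:{B}
  cell(1,1) a: {B,T0}  orig:{B}
  cell(0,1) aa: {A}

Original NTs in T[0,1] deriving "aa": ["A"]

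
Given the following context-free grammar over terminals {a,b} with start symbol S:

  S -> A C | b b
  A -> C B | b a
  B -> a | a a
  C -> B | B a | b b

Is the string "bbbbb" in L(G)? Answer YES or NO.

Convert to CNF:
  S -> A C | T0 T0
  A -> C B | T0 T1
  B -> T1 T1 | a
  C -> B T1 | T0 T0 | T1 T1 | a
  T0 -> b
  T1 -> a

Fill CYK table bottom-up:
  cell(0,0) b: {T0}  orig:{}
  cell(1,1) b: {T0}  orig:{}
  cell(2,2) b: {T0}  orig:{}
  cell(3,3) b: {T0}  orig:{}
  cell(4,4) b: {T0}  orig:{}
  cell(0,1) bb: {C,S}
  cell(1,2) bb: {C,S}
  cell(2,3) bb: {C,S}
  cell(3,4) bb: {C,S}
  cell(0,2) bbb: ∅
  cell(1,3) bbb: ∅
  cell(2,4) bbb: ∅
  cell(0,3) bbbb: ∅
  cell(1,4) bbbb: ∅
  cell(0,4) bbbbb: ∅

S ∉ T[0,4] ⇒ NO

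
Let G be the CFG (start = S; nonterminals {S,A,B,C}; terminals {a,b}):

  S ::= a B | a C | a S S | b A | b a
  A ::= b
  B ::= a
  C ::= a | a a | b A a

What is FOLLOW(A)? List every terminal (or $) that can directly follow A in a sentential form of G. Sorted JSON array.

Compute FIRST by fixpoint:
round 1:
  A via A→b: +{b}
  B via B→a: +{a}
  C via C→a: +{a}
  C via C→b A a: +{b}
  S via S→a B: +{a}
  S via S→b A: +{b}
  FIRST(S)={a,b}  FIRST(A)={b}  FIRST(B)={a}  FIRST(C)={a,b}
round 2: (stable)
  FIRST(S)={a,b}  FIRST(A)={b}  FIRST(B)={a}  FIRST(C)={a,b}

FOLLOW iteration:
seed FOLLOW(S) with $
[1]
  C→b A a: FOLLOW(A) ⊇ FIRST(a) = {a}; new: +{a}
  S→a B: FOLLOW(B) ⊇ FOLLOW(S) ⊇ {$}; new: +{$}
  S→a C: FOLLOW(C) ⊇ FOLLOW(S) ⊇ {$}; new: +{$}
  S→a S S: FOLLOW(S) ⊇ FIRST(S) = {a,b}; new: +{a,b}
  S→b A: FOLLOW(A) ⊇ FOLLOW(S) ⊇ {$,a,b}; new: +{$,b}
  FOLLOW(S)={$,a,b}  FOLLOW(A)={$,a,b}  FOLLOW(B)={$}  FOLLOW(C)={$}
[2]
  S→a B: FOLLOW(B) ⊇ FOLLOW(S) ⊇ {$,a,b}; new: +{a,b}
  S→a C: FOLLOW(C) ⊇ FOLLOW(S) ⊇ {$,a,b}; new: +{a,b}
  FOLLOW(S)={$,a,b}  FOLLOW(A)={$,a,b}  FOLLOW(B)={$,a,b}  FOLLOW(C)={$,a,b}
[3] done
  FOLLOW(S)={$,a,b}  FOLLOW(A)={$,a,b}  FOLLOW(B)={$,a,b}  FOLLOW(C)={$,a,b}

FOLLOW(A) = ["$", "a", "b"]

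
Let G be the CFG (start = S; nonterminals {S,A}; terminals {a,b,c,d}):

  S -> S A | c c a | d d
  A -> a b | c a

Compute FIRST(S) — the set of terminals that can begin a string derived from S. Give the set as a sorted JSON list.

FIRST sets, iterate to fixpoint:
[1]
  A via A→a b: +{a}
  A via A→c a: +{c}
  S via S→c c a: +{c}
  S via S→d d: +{d}
  FIRST(S)={c,d}  FIRST(A)={a,c}
[2] (no change)
  FIRST(S)={c,d}  FIRST(A)={a,c}

FIRST(S) = ["c", "d"]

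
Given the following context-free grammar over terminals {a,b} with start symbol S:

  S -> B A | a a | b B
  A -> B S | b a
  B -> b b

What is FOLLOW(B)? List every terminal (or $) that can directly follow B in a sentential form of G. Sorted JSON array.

Compute FIRST by fixpoint:
[1]
  A via A→b a: +{b}
  B via B→b b: +{b}
  S via S→B A: +{b}
  S via S→a a: +{a}
  FIRST[S]={a,b}  FIRST[A]={b}  FIRST[B]={b}
[2] (no change)
  FIRST[S]={a,b}  FIRST[A]={b}  FIRST[B]={b}

FOLLOW iteration:
FOLLOW(S) := {$}
round 1:
  A→B S: FOLLOW(B) ⊇ FIRST(S) = {a,b}; new: +{a,b}
  S→B A: FOLLOW(A) ⊇ FOLLOW(S) ⊇ {$}; new: +{$}
  S→b B: FOLLOW(B) ⊇ FOLLOW(S) ⊇ {$}; new: +{$}
  FOLLOW(S)={$}  FOLLOW(A)={$}  FOLLOW(B)={$,a,b}
round 2: (no change)
  FOLLOW(S)={$}  FOLLOW(A)={$}  FOLLOW(B)={$,a,b}

FOLLOW(B) = ["$", "a", "b"]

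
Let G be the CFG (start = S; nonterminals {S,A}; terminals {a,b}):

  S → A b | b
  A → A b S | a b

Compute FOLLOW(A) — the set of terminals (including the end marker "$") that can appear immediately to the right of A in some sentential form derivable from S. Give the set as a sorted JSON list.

FIRST iteration:
pass 1:
  A via A→a b: +{a}
  S via S→A b: +{a}
  S via S→b: +{b}
  FIRST(S)={a,b}  FIRST(A)={a}
pass 2: done
  FIRST(S)={a,b}  FIRST(A)={a}

Compute FOLLOW by fixpoint:
initialize: $ ∈ FOLLOW(S)
[1]
  A→A b S: FOLLOW(A) ⊇ FIRST(b) = {b}; new: +{b}
  A→A b S: FOLLOW(S) ⊇ FOLLOW(A) ⊇ {b}; new: +{b}
  FOLLOW[S]={$,b}  FOLLOW[A]={b}
[2] (no change)
  FOLLOW[S]={$,b}  FOLLOW[A]={b}

FOLLOW(A) = ["b"]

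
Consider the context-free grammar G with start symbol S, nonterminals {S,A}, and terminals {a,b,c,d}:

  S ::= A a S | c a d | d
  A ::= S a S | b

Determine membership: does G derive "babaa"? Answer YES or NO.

CNF form of G:
  S -> A X4 | T1 X5 | d
  A -> S X3 | b
  T0 -> a
  T1 -> c
  T2 -> d
  X3 -> T0 S
  X4 -> T0 S
  X5 -> T0 T2

CYK fill:
  cell(0,0) b: {A}
  cell(1,1) a: {T0}  orig:{}
  cell(2,2) b: {A}
  cell(3,3) a: {T0}  orig:{}
  cell(4,4) a: {T0}  orig:{}
  cell(0,1) ba: ∅
  cell(1,2) ab: ∅
  cell(2,3) ba: ∅
  cell(3,4) aa: ∅
  cell(0,2) bab: ∅
  cell(1,3) aba: ∅
  cell(2,4) baa: ∅
  cell(0,3) baba: ∅
  cell(1,4) abaa: ∅
  cell(0,4) babaa: ∅

S ∉ T[0,4] ⇒ NO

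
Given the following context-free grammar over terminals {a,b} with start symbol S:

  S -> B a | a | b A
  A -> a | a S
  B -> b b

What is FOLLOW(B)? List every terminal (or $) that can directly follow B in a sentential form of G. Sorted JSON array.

FIRST sets, iterate to fixpoint:
[1]
  A via A→a: +{a}
  B via B→b b: +{b}
  S via S→B a: +{b}
  S via S→a: +{a}
  FIRST(S)={a,b}  FIRST(A)={a}  FIRST(B)={b}
[2] (no change)
  FIRST(S)={a,b}  FIRST(A)={a}  FIRST(B)={b}

FOLLOW iteration:
seed FOLLOW(S) with $
iter 1:
  S→B a: FOLLOW(B) ⊇ FIRST(a) = {a}; new: +{a}
  S→b A: FOLLOW(A) ⊇ FOLLOW(S) ⊇ {$}; new: +{$}
  FOLLOW(S)={$}  FOLLOW(A)={$}  FOLLOW(B)={a}
iter 2: (stable)
  FOLLOW(S)={$}  FOLLOW(A)={$}  FOLLOW(B)={a}

FOLLOW(B) = ["a"]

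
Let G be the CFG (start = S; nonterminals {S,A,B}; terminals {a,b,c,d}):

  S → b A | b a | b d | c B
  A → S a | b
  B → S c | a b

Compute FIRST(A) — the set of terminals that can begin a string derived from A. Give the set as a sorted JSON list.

FIRST iteration:
round 1:
  A via A→b: +{b}
  B via B→a b: +{a}
  S via S→b A: +{b}
  S via S→c B: +{c}
  FIRST[S]={b,c}  FIRST[A]={b}  FIRST[B]={a}
round 2:
  A via A→S a: +{c}
  B via B→S c: +{b,c}
  FIRST[S]={b,c}  FIRST[A]={b,c}  FIRST[B]={a,b,c}
round 3: (stable)
  FIRST[S]={b,c}  FIRST[A]={b,c}  FIRST[B]={a,b,c}

FIRST(A) = ["b", "c"]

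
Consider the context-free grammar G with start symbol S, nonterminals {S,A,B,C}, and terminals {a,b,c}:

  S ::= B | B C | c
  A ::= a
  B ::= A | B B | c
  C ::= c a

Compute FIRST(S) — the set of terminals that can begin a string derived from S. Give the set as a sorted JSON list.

Compute FIRST by fixpoint:
round 1:
  A via A→a: +{a}
  B via B→A: +{a}
  B via B→c: +{c}
  C via C→c a: +{c}
  S via S→B: +{a,c}
  FIRST[S]={a,c}  FIRST[A]={a}  FIRST[B]={a,c}  FIRST[C]={c}
round 2: — fixpoint
  FIRST[S]={a,c}  FIRST[A]={a}  FIRST[B]={a,c}  FIRST[C]={c}

FIRST(S) = ["a", "c"]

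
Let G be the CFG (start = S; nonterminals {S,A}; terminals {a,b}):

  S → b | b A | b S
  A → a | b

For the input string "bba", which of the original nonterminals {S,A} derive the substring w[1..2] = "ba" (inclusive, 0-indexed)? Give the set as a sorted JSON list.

CNF form of G:
  S -> T0 A | T0 S | b
  A -> a | b
  T0 -> b

Fill CYK table bottom-up, restricted to cells inside w[1..2]:
  T[1,1] 'b' = {A,S,T0}  orig:{A,S}
  T[2,2] 'a' = {A}
  T[1,2] 'ba' = {S}

Original NTs in T[1,2] deriving "ba": ["S"]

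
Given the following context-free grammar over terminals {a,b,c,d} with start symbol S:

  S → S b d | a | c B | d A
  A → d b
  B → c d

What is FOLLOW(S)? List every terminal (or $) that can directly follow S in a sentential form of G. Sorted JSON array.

FIRST sets, iterate to fixpoint:
pass 1:
  A via A→d b: +{d}
  B via B→c d: +{c}
  S via S→a: +{a}
  S via S→c B: +{c}
  S via S→d A: +{d}
  S: {a,c,d}  A: {d}  B: {c}
pass 2: done
  S: {a,c,d}  A: {d}  B: {c}

Compute FOLLOW by fixpoint:
initialize: $ ∈ FOLLOW(S)
iter 1:
  S→S b d: FOLLOW(S) ⊇ FIRST(b) = {b}; new: +{b}
  S→c B: FOLLOW(B) ⊇ FOLLOW(S) ⊇ {$,b}; new: +{$,b}
  S→d A: FOLLOW(A) ⊇ FOLLOW(S) ⊇ {$,b}; new: +{$,b}
  S: {$,b}  A: {$,b}  B: {$,b}
iter 2: (no change)
  S: {$,b}  A: {$,b}  B: {$,b}

FOLLOW(S) = ["$", "b"]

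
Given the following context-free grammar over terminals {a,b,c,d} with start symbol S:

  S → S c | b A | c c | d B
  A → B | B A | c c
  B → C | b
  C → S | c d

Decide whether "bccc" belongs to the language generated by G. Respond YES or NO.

CNF form of G:
  S -> S T0 | T0 T0 | T1 A | T2 B
  A -> B A | S T0 | T0 T0 | T0 T2 | T1 A | T2 B | b
  B -> S T0 | T0 T0 | T0 T2 | T1 A | T2 B | b
  C -> S T0 | T0 T0 | T0 T2 | T1 A | T2 B
  T0 -> c
  T1 -> b
  T2 -> d

Fill CYK table bottom-up:
  cell(0,0) b: {A,B,T1}  orig:{A,B}
  cell(1,1) c: {T0}  orig:{}
  cell(2,2) c: {T0}  orig:{}
  cell(3,3) c: {T0}  orig:{}
  cell(0,1) bc: ∅
  cell(1,2) cc: {A,B,C,S}
  cell(2,3) cc: {A,B,C,S}
  cell(0,2) bcc: {A,B,C,S}
  cell(1,3) ccc: {A,B,C,S}
  cell(0,3) bccc: {A,B,C,S}

S ∈ T[0,3] ⇒ YES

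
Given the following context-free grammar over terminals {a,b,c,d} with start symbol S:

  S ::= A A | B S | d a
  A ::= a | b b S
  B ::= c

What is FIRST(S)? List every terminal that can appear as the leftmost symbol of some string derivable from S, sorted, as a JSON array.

FIRST sets, iterate to fixpoint:
round 1:
  A via A→a: +{a}
  A via A→b b S: +{b}
  B via B→c: +{c}
  S via S→A A: +{a,b}
  S via S→B S: +{c}
  S via S→d a: +{d}
  S: {a,b,c,d}  A: {a,b}  B: {c}
round 2: done
  S: {a,b,c,d}  A: {a,b}  B: {c}

FIRST(S) = ["a", "b", "c", "d"]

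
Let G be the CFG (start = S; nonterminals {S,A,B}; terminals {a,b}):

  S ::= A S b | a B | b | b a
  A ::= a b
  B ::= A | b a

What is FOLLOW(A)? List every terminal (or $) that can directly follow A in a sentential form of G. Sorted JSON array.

FIRST iteration:
[1]
  A via A→a b: +{a}
  B via B→A: +{a}
  B via B→b a: +{b}
  S via S→A S b: +{a}
  S via S→b: +{b}
  FIRST(S)={a,b}  FIRST(A)={a}  FIRST(B)={a,b}
[2] (no change)
  FIRST(S)={a,b}  FIRST(A)={a}  FIRST(B)={a,b}

FOLLOW sets:
FOLLOW(S) := {$}
[1]
  S→A S b: FOLLOW(A) ⊇ FIRST(S) = {a,b}; new: +{a,b}
  S→A S b: FOLLOW(S) ⊇ FIRST(b) = {b}; new: +{b}
  S→a B: FOLLOW(B) ⊇ FOLLOW(S) ⊇ {$,b}; new: +{$,b}
  FOLLOW[S]={$,b}  FOLLOW[A]={a,b}  FOLLOW[B]={$,b}
[2]
  B→A: FOLLOW(A) ⊇ FOLLOW(B) ⊇ {$,b}; new: +{$}
  FOLLOW[S]={$,b}  FOLLOW[A]={$,a,b}  FOLLOW[B]={$,b}
[3] (no change)
  FOLLOW[S]={$,b}  FOLLOW[A]={$,a,b}  FOLLOW[B]={$,b}

FOLLOW(A) = ["$", "a", "b"]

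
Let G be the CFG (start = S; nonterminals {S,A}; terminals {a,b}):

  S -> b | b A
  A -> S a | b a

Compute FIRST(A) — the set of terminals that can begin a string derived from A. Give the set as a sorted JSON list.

FIRST iteration:
iter 1:
  A via A→b a: +{b}
  S via S→b: +{b}
  S: {b}  A: {b}
iter 2: (no change)
  S: {b}  A: {b}

FIRST(A) = ["b"]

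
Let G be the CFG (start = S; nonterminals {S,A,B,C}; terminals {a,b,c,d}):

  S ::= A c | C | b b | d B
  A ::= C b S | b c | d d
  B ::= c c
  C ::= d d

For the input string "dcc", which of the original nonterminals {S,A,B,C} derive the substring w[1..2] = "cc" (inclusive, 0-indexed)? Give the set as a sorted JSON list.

Convert to CNF:
  S -> A T1 | T0 T0 | T2 B | T2 T2
  A -> C X3 | T0 T1 | T2 T2
  B -> T1 T1
  C -> T2 T2
  T0 -> b
  T1 -> c
  T2 -> d
  X3 -> T0 S

CYK fill — only the sub-triangle for w[1..2]:
  [1..1]={T1}  "c"  orig:{}
  [2..2]={T1}  "c"  orig:{}
  [1..2]={B}  "cc"

Original NTs in T[1,2] deriving "cc": ["B"]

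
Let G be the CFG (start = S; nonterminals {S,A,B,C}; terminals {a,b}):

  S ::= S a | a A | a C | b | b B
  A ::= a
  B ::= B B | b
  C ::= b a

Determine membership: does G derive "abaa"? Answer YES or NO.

CNF form of G:
  S -> S T1 | T0 B | T1 A | T1 C | b
  A -> a
  B -> B B | b
  C -> T0 T1
  T0 -> b
  T1 -> a

CYK table (by increasing span):
  cell(0,0) a: {A,T1}  orig:{A}
  cell(1,1) b: {B,S,T0}  orig:{B,S}
  cell(2,2) a: {A,T1}  orig:{A}
  cell(3,3) a: {A,T1}  orig:{A}
  cell(0,1) ab: ∅
  cell(1,2) ba: {C,S}
  cell(2,3) aa: {S}
  cell(0,2) aba: {S}
  cell(1,3) baa: {S}
  cell(0,3) abaa: {S}

S ∈ T[0,3] ⇒ YES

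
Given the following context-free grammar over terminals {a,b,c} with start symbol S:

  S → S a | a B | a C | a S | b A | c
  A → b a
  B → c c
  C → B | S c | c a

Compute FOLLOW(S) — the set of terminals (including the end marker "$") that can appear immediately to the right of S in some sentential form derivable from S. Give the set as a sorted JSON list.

FIRST sets, iterate to fixpoint:
[1]
  A via A→b a: +{b}
  B via B→c c: +{c}
  C via C→B: +{c}
  S via S→a B: +{a}
  S via S→b A: +{b}
  S via S→c: +{c}
  FIRST(S)={a,b,c}  FIRST(A)={b}  FIRST(B)={c}  FIRST(C)={c}
[2]
  C via C→S c: +{a,b}
  FIRST(S)={a,b,c}  FIRST(A)={b}  FIRST(B)={c}  FIRST(C)={a,b,c}
[3] done
  FIRST(S)={a,b,c}  FIRST(A)={b}  FIRST(B)={c}  FIRST(C)={a,b,c}

Compute FOLLOW by fixpoint:
initialize: $ ∈ FOLLOW(S)
pass 1:
  C→S c: FOLLOW(S) ⊇ FIRST(c) = {c}; new: +{c}
  S→S a: FOLLOW(S) ⊇ FIRST(a) = {a}; new: +{a}
  S→a B: FOLLOW(B) ⊇ FOLLOW(S) ⊇ {$,a,c}; new: +{$,a,c}
  S→a C: FOLLOW(C) ⊇ FOLLOW(S) ⊇ {$,a,c}; new: +{$,a,c}
  S→b A: FOLLOW(A) ⊇ FOLLOW(S) ⊇ {$,a,c}; new: +{$,a,c}
  FOLLOW[S]={$,a,c}  FOLLOW[A]={$,a,c}  FOLLOW[B]={$,a,c}  FOLLOW[C]={$,a,c}
pass 2: (no change)
  FOLLOW[S]={$,a,c}  FOLLOW[A]={$,a,c}  FOLLOW[B]={$,a,c}  FOLLOW[C]={$,a,c}

FOLLOW(S) = ["$", "a", "c"]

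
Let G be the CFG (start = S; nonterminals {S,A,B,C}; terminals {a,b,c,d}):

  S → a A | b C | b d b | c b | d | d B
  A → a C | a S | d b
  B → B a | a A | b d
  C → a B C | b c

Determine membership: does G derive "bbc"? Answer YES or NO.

CNF form of G:
  S -> T0 A | T1 B | T2 C | T2 X5 | T3 T2 | d
  A -> T0 C | T0 S | T1 T2
  B -> B T0 | T0 A | T2 T1
  C -> T0 X4 | T2 T3
  T0 -> a
  T1 -> d
  T2 -> b
  T3 -> c
  X4 -> B C
  X5 -> T1 T2

Fill CYK table bottom-up:
  T[0,0] 'b' = {T2}  orig:{}
  T[1,1] 'b' = {T2}  orig:{}
  T[2,2] 'c' = {T3}  orig:{}
  T[0,1] 'bb' = ∅
  T[1,2] 'bc' = {C}
  T[0,2] 'bbc' = {S}

S ∈ T[0,2] ⇒ YES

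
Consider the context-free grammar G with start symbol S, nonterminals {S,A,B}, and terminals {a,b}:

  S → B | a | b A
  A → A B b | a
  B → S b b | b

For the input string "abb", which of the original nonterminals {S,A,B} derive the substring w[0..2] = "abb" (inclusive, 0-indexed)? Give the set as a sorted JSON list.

Convert to CNF:
  S -> S X3 | T0 A | a | b
  A -> A X1 | a
  B -> S X2 | b
  T0 -> b
  X1 -> B T0
  X2 -> T0 T0
  X3 -> T0 T0

Fill CYK table bottom-up — only the sub-triangle for w[0..2]:
  cell(0,0) a: {A,S}
  cell(1,1) b: {B,S,T0}  orig:{B,S}
  cell(2,2) b: {B,S,T0}  orig:{B,S}
  cell(0,1) ab: ∅
  cell(1,2) bb: {X1,X2,X3}  orig:{}
  cell(0,2) abb: {A,B,S}

Original NTs in T[0,2] deriving "abb": ["A", "B", "S"]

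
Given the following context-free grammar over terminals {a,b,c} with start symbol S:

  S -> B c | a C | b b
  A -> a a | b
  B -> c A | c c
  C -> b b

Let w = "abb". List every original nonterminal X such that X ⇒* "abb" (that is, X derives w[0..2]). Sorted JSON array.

Convert to CNF:
  S -> B T1 | T0 C | T2 T2
  A -> T0 T0 | b
  B -> T1 A | T1 T1
  C -> T2 T2
  T0 -> a
  T1 -> c
  T2 -> b

CYK table (by increasing span) (cells [i..j] with 0 ≤ i ≤ j ≤ 2 only):
  cell(0,0) a: {T0}  orig:{}
  cell(1,1) b: {A,T2}  orig:{A}
  cell(2,2) b: {A,T2}  orig:{A}
  cell(0,1) ab: ∅
  cell(1,2) bb: {C,S}
  cell(0,2) abb: {S}

Original NTs in T[0,2] deriving "abb": ["S"]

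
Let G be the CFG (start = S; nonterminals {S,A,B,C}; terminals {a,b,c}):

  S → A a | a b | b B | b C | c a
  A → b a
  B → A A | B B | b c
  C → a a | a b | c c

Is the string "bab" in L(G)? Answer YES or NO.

CNF form of G:
  S -> A T1 | T0 B | T0 C | T1 T0 | T2 T1
  A -> T0 T1
  B -> A A | B B | T0 T2
  C -> T1 T0 | T1 T1 | T2 T2
  T0 -> b
  T1 -> a
  T2 -> c

CYK table (by increasing span):
  [0..0]={T0}  "b"  orig:{}
  [1..1]={T1}  "a"  orig:{}
  [2..2]={T0}  "b"  orig:{}
  [0..1]={A}  "ba"
  [1..2]={C,S}  "ab"
  [0..2]={S}  "bab"

S ∈ T[0,2] ⇒ YES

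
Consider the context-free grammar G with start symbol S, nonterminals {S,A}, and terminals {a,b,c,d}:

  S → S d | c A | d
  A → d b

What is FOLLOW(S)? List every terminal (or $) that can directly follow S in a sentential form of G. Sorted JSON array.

FIRST iteration:
[1]
  A via A→d b: +{d}
  S via S→c A: +{c}
  S via S→d: +{d}
  S: {c,d}  A: {d}
[2] done
  S: {c,d}  A: {d}

Compute FOLLOW by fixpoint:
FOLLOW(S) := {$}
[1]
  S→S d: FOLLOW(S) ⊇ FIRST(d) = {d}; new: +{d}
  S→c A: FOLLOW(A) ⊇ FOLLOW(S) ⊇ {$,d}; new: +{$,d}
  FOLLOW[S]={$,d}  FOLLOW[A]={$,d}
[2] (stable)
  FOLLOW[S]={$,d}  FOLLOW[A]={$,d}

FOLLOW(S) = ["$", "d"]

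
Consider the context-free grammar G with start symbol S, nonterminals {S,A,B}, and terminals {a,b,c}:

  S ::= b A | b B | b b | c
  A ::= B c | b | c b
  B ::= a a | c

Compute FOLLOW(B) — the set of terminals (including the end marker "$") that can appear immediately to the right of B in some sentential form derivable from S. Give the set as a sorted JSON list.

Compute FIRST by fixpoint:
round 1:
  A via A→b: +{b}
  A via A→c b: +{c}
  B via B→a a: +{a}
  B via B→c: +{c}
  S via S→b A: +{b}
  S via S→c: +{c}
  FIRST(S)={b,c}  FIRST(A)={b,c}  FIRST(B)={a,c}
round 2:
  A via A→B c: +{a}
  FIRST(S)={b,c}  FIRST(A)={a,b,c}  FIRST(B)={a,c}
round 3: (no change)
  FIRST(S)={b,c}  FIRST(A)={a,b,c}  FIRST(B)={a,c}

Compute FOLLOW by fixpoint:
initialize: $ ∈ FOLLOW(S)
round 1:
  A→B c: FOLLOW(B) ⊇ FIRST(c) = {c}; new: +{c}
  S→b A: FOLLOW(A) ⊇ FOLLOW(S) ⊇ {$}; new: +{$}
  S→b B: FOLLOW(B) ⊇ FOLLOW(S) ⊇ {$}; new: +{$}
  FOLLOW(S)={$}  FOLLOW(A)={$}  FOLLOW(B)={$,c}
round 2: done
  FOLLOW(S)={$}  FOLLOW(A)={$}  FOLLOW(B)={$,c}

FOLLOW(B) = ["$", "c"]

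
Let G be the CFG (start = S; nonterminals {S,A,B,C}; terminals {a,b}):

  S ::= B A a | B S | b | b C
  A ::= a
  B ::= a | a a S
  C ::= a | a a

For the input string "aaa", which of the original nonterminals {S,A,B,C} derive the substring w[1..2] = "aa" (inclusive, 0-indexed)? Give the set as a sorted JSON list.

CNF form of G:
  S -> B S | B X3 | T1 C | b
  A -> a
  B -> T0 X2 | a
  C -> T0 T0 | a
  T0 -> a
  T1 -> b
  X2 -> T0 S
  X3 -> A T0

Fill CYK table bottom-up, restricted to cells inside w[1..2]:
  cell(1,1) a: {A,B,C,T0}  orig:{A,B,C}
  cell(2,2) a: {A,B,C,T0}  orig:{A,B,C}
  cell(1,2) aa: {C,X3}  orig:{C}

Original NTs in T[1,2] deriving "aa": ["C"]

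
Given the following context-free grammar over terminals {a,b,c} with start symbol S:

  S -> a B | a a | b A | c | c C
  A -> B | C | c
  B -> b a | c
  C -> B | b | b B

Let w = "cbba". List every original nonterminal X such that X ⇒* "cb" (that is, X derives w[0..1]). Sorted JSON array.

Convert to CNF:
  S -> T0 A | T1 B | T1 T1 | T2 C | c
  A -> T0 B | T0 T1 | b | c
  B -> T0 T1 | c
  C -> T0 B | T0 T1 | b | c
  T0 -> b
  T1 -> a
  T2 -> c

CYK fill (cells [i..j] with 0 ≤ i ≤ j ≤ 1 only):
  [0..0]={A,B,C,S,T2}  "c"  orig:{A,B,C,S}
  [1..1]={A,C,T0}  "b"  orig:{A,C}
  [0..1]={S}  "cb"

Original NTs in T[0,1] deriving "cb": ["S"]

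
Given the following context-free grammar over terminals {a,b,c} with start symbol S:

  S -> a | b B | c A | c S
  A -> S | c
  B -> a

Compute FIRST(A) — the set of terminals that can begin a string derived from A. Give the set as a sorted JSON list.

FIRST iteration:
round 1:
  A via A→c: +{c}
  B via B→a: +{a}
  S via S→a: +{a}
  S via S→b B: +{b}
  S via S→c A: +{c}
  FIRST(S)={a,b,c}  FIRST(A)={c}  FIRST(B)={a}
round 2:
  A via A→S: +{a,b}
  FIRST(S)={a,b,c}  FIRST(A)={a,b,c}  FIRST(B)={a}
round 3: (stable)
  FIRST(S)={a,b,c}  FIRST(A)={a,b,c}  FIRST(B)={a}

FIRST(A) = ["a", "b", "c"]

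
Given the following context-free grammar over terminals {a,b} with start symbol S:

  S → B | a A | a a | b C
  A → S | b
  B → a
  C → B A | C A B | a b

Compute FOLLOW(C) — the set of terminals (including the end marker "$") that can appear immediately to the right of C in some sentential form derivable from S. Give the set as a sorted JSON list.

Compute FIRST by fixpoint:
iter 1:
  A via A→b: +{b}
  B via B→a: +{a}
  C via C→B A: +{a}
  S via S→B: +{a}
  S via S→b C: +{b}
  FIRST[S]={a,b}  FIRST[A]={b}  FIRST[B]={a}  FIRST[C]={a}
iter 2:
  A via A→S: +{a}
  FIRST[S]={a,b}  FIRST[A]={a,b}  FIRST[B]={a}  FIRST[C]={a}
iter 3: done
  FIRST[S]={a,b}  FIRST[A]={a,b}  FIRST[B]={a}  FIRST[C]={a}

FOLLOW sets:
initialize: $ ∈ FOLLOW(S)
pass 1:
  C→B A: FOLLOW(B) ⊇ FIRST(A) = {a,b}; new: +{a,b}
  C→C A B: FOLLOW(C) ⊇ FIRST(A) = {a,b}; new: +{a,b}
  C→C A B: FOLLOW(A) ⊇ FIRST(B) = {a}; new: +{a}
  S→B: FOLLOW(B) ⊇ FOLLOW(S) ⊇ {$}; new: +{$}
  S→a A: FOLLOW(A) ⊇ FOLLOW(S) ⊇ {$}; new: +{$}
  S→b C: FOLLOW(C) ⊇ FOLLOW(S) ⊇ {$}; new: +{$}
  S: {$}  A: {$,a}  B: {$,a,b}  C: {$,a,b}
pass 2:
  A→S: FOLLOW(S) ⊇ FOLLOW(A) ⊇ {$,a}; new: +{a}
  C→B A: FOLLOW(A) ⊇ FOLLOW(C) ⊇ {$,a,b}; new: +{b}
  S: {$,a}  A: {$,a,b}  B: {$,a,b}  C: {$,a,b}
pass 3:
  A→S: FOLLOW(S) ⊇ FOLLOW(A) ⊇ {$,a,b}; new: +{b}
  S: {$,a,b}  A: {$,a,b}  B: {$,a,b}  C: {$,a,b}
pass 4: — fixpoint
  S: {$,a,b}  A: {$,a,b}  B: {$,a,b}  C: {$,a,b}

FOLLOW(C) = ["$", "a", "b"]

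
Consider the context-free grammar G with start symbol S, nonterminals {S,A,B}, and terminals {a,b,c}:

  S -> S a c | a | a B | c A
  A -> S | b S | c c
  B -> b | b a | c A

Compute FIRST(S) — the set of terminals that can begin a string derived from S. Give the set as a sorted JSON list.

FIRST sets, iterate to fixpoint:
[1]
  A via A→b S: +{b}
  A via A→c c: +{c}
  B via B→b: +{b}
  B via B→c A: +{c}
  S via S→a: +{a}
  S via S→c A: +{c}
  S: {a,c}  A: {b,c}  B: {b,c}
[2]
  A via A→S: +{a}
  S: {a,c}  A: {a,b,c}  B: {b,c}
[3] (stable)
  S: {a,c}  A: {a,b,c}  B: {b,c}

FIRST(S) = ["a", "c"]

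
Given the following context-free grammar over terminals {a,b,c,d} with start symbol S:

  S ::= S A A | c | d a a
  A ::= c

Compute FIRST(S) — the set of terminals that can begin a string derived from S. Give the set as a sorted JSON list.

FIRST iteration:
pass 1:
  A via A→c: +{c}
  S via S→c: +{c}
  S via S→d a a: +{d}
  FIRST[S]={c,d}  FIRST[A]={c}
pass 2: done
  FIRST[S]={c,d}  FIRST[A]={c}

FIRST(S) = ["c", "d"]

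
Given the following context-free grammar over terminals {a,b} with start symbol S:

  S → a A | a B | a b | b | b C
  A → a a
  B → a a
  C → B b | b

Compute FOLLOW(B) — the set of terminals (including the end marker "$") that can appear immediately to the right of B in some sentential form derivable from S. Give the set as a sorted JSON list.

FIRST sets, iterate to fixpoint:
[1]
  A via A→a a: +{a}
  B via B→a a: +{a}
  C via C→B b: +{a}
  C via C→b: +{b}
  S via S→a A: +{a}
  S via S→b: +{b}
  FIRST(S)={a,b}  FIRST(A)={a}  FIRST(B)={a}  FIRST(C)={a,b}
[2] done
  FIRST(S)={a,b}  FIRST(A)={a}  FIRST(B)={a}  FIRST(C)={a,b}

FOLLOW iteration:
seed FOLLOW(S) with $
round 1:
  C→B b: FOLLOW(B) ⊇ FIRST(b) = {b}; new: +{b}
  S→a A: FOLLOW(A) ⊇ FOLLOW(S) ⊇ {$}; new: +{$}
  S→a B: FOLLOW(B) ⊇ FOLLOW(S) ⊇ {$}; new: +{$}
  S→b C: FOLLOW(C) ⊇ FOLLOW(S) ⊇ {$}; new: +{$}
  FOLLOW[S]={$}  FOLLOW[A]={$}  FOLLOW[B]={$,b}  FOLLOW[C]={$}
round 2: done
  FOLLOW[S]={$}  FOLLOW[A]={$}  FOLLOW[B]={$,b}  FOLLOW[C]={$}

FOLLOW(B) = ["$", "b"]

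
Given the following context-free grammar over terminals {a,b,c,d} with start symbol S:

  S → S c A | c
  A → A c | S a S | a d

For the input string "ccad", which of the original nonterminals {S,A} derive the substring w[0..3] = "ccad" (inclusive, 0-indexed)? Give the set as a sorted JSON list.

Convert to CNF:
  S -> S X4 | c
  A -> A T0 | S X3 | T1 T2
  T0 -> c
  T1 -> a
  T2 -> d
  X3 -> T1 S
  X4 -> T0 A

CYK table (by increasing span), restricted to cells inside w[0..3]:
  T[0,0] 'c' = {S,T0}  orig:{S}
  T[1,1] 'c' = {S,T0}  orig:{S}
  T[2,2] 'a' = {T1}  orig:{}
  T[3,3] 'd' = {T2}  orig:{}
  T[0,1] 'cc' = ∅
  T[1,2] 'ca' = ∅
  T[2,3] 'ad' = {A}
  T[0,2] 'cca' = ∅
  T[1,3] 'cad' = {X4}  orig:{}
  T[0,3] 'ccad' = {S}

Original NTs in T[0,3] deriving "ccad": ["S"]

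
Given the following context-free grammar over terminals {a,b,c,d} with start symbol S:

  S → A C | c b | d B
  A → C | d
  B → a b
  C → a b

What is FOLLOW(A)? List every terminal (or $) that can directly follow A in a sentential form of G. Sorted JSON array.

FIRST iteration:
pass 1:
  A via A→d: +{d}
  B via B→a b: +{a}
  C via C→a b: +{a}
  S via S→A C: +{d}
  S via S→c b: +{c}
  FIRST(S)={c,d}  FIRST(A)={d}  FIRST(B)={a}  FIRST(C)={a}
pass 2:
  A via A→C: +{a}
  S via S→A C: +{a}
  FIRST(S)={a,c,d}  FIRST(A)={a,d}  FIRST(B)={a}  FIRST(C)={a}
pass 3: (no change)
  FIRST(S)={a,c,d}  FIRST(A)={a,d}  FIRST(B)={a}  FIRST(C)={a}

FOLLOW sets:
FOLLOW(S) := {$}
pass 1:
  S→A C: FOLLOW(A) ⊇ FIRST(C) = {a}; new: +{a}
  S→A C: FOLLOW(C) ⊇ FOLLOW(S) ⊇ {$}; new: +{$}
  S→d B: FOLLOW(B) ⊇ FOLLOW(S) ⊇ {$}; new: +{$}
  FOLLOW(S)={$}  FOLLOW(A)={a}  FOLLOW(B)={$}  FOLLOW(C)={$}
pass 2:
  A→C: FOLLOW(C) ⊇ FOLLOW(A) ⊇ {a}; new: +{a}
  FOLLOW(S)={$}  FOLLOW(A)={a}  FOLLOW(B)={$}  FOLLOW(C)={$,a}
pass 3: (stable)
  FOLLOW(S)={$}  FOLLOW(A)={a}  FOLLOW(B)={$}  FOLLOW(C)={$,a}

FOLLOW(A) = ["a"]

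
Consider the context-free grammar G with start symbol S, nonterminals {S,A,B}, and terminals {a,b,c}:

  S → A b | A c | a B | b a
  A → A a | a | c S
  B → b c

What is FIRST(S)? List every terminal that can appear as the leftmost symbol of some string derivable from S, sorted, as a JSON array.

FIRST iteration:
pass 1:
  A via A→a: +{a}
  A via A→c S: +{c}
  B via B→b c: +{b}
  S via S→A b: +{a,c}
  S via S→b a: +{b}
  S: {a,b,c}  A: {a,c}  B: {b}
pass 2: (no change)
  S: {a,b,c}  A: {a,c}  B: {b}

FIRST(S) = ["a", "b", "c"]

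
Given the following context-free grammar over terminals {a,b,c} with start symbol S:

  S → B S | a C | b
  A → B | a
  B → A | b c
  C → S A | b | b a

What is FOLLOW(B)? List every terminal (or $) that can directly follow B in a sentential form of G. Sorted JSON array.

Compute FIRST by fixpoint:
iter 1:
  A via A→a: +{a}
  B via B→A: +{a}
  B via B→b c: +{b}
  C via C→b: +{b}
  S via S→B S: +{a,b}
  FIRST(S)={a,b}  FIRST(A)={a}  FIRST(B)={a,b}  FIRST(C)={b}
iter 2:
  A via A→B: +{b}
  C via C→S A: +{a}
  FIRST(S)={a,b}  FIRST(A)={a,b}  FIRST(B)={a,b}  FIRST(C)={a,b}
iter 3: (no change)
  FIRST(S)={a,b}  FIRST(A)={a,b}  FIRST(B)={a,b}  FIRST(C)={a,b}

Compute FOLLOW by fixpoint:
initialize: $ ∈ FOLLOW(S)
[1]
  C→S A: FOLLOW(S) ⊇ FIRST(A) = {a,b}; new: +{a,b}
  S→B S: FOLLOW(B) ⊇ FIRST(S) = {a,b}; new: +{a,b}
  S→a C: FOLLOW(C) ⊇ FOLLOW(S) ⊇ {$,a,b}; new: +{$,a,b}
  FOLLOW[S]={$,a,b}  FOLLOW[A]={}  FOLLOW[B]={a,b}  FOLLOW[C]={$,a,b}
[2]
  B→A: FOLLOW(A) ⊇ FOLLOW(B) ⊇ {a,b}; new: +{a,b}
  C→S A: FOLLOW(A) ⊇ FOLLOW(C) ⊇ {$,a,b}; new: +{$}
  FOLLOW[S]={$,a,b}  FOLLOW[A]={$,a,b}  FOLLOW[B]={a,b}  FOLLOW[C]={$,a,b}
[3]
  A→B: FOLLOW(B) ⊇ FOLLOW(A) ⊇ {$,a,b}; new: +{$}
  FOLLOW[S]={$,a,b}  FOLLOW[A]={$,a,b}  FOLLOW[B]={$,a,b}  FOLLOW[C]={$,a,b}
[4] (stable)
  FOLLOW[S]={$,a,b}  FOLLOW[A]={$,a,b}  FOLLOW[B]={$,a,b}  FOLLOW[C]={$,a,b}

FOLLOW(B) = ["$", "a", "b"]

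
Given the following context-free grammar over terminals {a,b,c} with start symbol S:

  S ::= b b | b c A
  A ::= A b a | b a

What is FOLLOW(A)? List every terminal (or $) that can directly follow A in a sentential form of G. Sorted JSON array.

FIRST iteration:
iter 1:
  A via A→b a: +{b}
  S via S→b b: +{b}
  FIRST[S]={b}  FIRST[A]={b}
iter 2: done
  FIRST[S]={b}  FIRST[A]={b}

FOLLOW iteration:
FOLLOW(S) := {$}
[1]
  A→A b a: FOLLOW(A) ⊇ FIRST(b) = {b}; new: +{b}
  S→b c A: FOLLOW(A) ⊇ FOLLOW(S) ⊇ {$}; new: +{$}
  FOLLOW[S]={$}  FOLLOW[A]={$,b}
[2] done
  FOLLOW[S]={$}  FOLLOW[A]={$,b}

FOLLOW(A) = ["$", "b"]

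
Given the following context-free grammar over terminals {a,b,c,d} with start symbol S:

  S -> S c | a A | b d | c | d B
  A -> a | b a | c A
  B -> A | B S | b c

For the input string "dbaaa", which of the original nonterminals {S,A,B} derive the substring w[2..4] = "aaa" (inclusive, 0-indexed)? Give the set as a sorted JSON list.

CNF form of G:
  S -> S T2 | T0 T3 | T1 A | T3 B | c
  A -> T0 T1 | T2 A | a
  B -> B S | T0 T1 | T0 T2 | T2 A | a
  T0 -> b
  T1 -> a
  T2 -> c
  T3 -> d

Fill CYK table bottom-up (cells [i..j] with 2 ≤ i ≤ j ≤ 4 only):
  T[2,2] 'a' = {A,B,T1}  orig:{A,B}
  T[3,3] 'a' = {A,B,T1}  orig:{A,B}
  T[4,4] 'a' = {A,B,T1}  orig:{A,B}
  T[2,3] 'aa' = {S}
  T[3,4] 'aa' = {S}
  T[2,4] 'aaa' = {B}

Original NTs in T[2,4] deriving "aaa": ["B"]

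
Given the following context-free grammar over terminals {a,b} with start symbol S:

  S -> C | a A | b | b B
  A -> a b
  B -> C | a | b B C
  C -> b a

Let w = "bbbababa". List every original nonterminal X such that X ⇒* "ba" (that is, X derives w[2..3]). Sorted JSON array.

CNF form of G:
  S -> T0 A | T1 B | T1 T0 | b
  A -> T0 T1
  B -> T1 T0 | T1 X2 | a
  C -> T1 T0
  T0 -> a
  T1 -> b
  X2 -> B C

Fill CYK table bottom-up (cells [i..j] with 2 ≤ i ≤ j ≤ 3 only):
  T[2,2] 'b' = {S,T1}  orig:{S}
  T[3,3] 'a' = {B,T0}  orig:{B}
  T[2,3] 'ba' = {B,C,S}

Original NTs in T[2,3] deriving "ba": ["B", "C", "S"]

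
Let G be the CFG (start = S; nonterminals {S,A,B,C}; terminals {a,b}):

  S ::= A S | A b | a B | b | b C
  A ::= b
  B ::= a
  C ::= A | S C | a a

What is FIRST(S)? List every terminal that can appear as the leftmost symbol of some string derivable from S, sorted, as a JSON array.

FIRST iteration:
pass 1:
  A via A→b: +{b}
  B via B→a: +{a}
  C via C→A: +{b}
  C via C→a a: +{a}
  S via S→A S: +{b}
  S via S→a B: +{a}
  FIRST[S]={a,b}  FIRST[A]={b}  FIRST[B]={a}  FIRST[C]={a,b}
pass 2: (stable)
  FIRST[S]={a,b}  FIRST[A]={b}  FIRST[B]={a}  FIRST[C]={a,b}

FIRST(S) = ["a", "b"]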